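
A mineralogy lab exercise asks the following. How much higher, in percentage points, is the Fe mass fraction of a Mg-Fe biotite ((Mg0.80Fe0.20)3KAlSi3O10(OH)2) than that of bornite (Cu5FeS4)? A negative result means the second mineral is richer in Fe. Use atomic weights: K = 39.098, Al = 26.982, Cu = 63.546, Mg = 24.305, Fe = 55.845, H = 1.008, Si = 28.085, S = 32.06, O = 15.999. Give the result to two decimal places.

-3.45 percentage points

M((Mg0.80Fe0.20)3KAlSi3O10(OH)2) = 436.178 g/mol, so wt% Fe = 33.507/436.178 × 100 = 7.68%.
M(Cu5FeS4) = 501.815 g/mol, so wt% Fe = 55.845/501.815 × 100 = 11.13%.
7.68 − 11.13 = -3.45 pp.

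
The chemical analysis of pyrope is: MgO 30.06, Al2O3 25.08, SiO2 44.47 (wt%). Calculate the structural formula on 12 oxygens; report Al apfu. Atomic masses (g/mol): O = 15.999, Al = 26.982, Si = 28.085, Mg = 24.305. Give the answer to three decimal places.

1.992 Al apfu

MgO: 30.06/40.304 = 0.74583 mol → 0.74583 mol Mg, 0.74583 mol O.
Al2O3: 25.08/101.961 = 0.24598 mol → 0.49196 mol Al, 0.73794 mol O.
SiO2: 44.47/60.083 = 0.74014 mol → 0.74014 mol Si, 1.48028 mol O.
Total oxygen = 2.96405 mol. Normalization factor = 12/2.96405 = 4.04851.
Al per 12 O = 0.49196 × 4.04851 = 1.992.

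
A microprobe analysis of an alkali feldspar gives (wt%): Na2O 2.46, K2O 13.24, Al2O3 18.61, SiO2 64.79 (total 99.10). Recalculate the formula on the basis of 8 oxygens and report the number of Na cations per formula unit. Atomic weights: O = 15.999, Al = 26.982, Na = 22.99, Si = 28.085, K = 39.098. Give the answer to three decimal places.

0.220 Na apfu

2.46 wt% Na2O ÷ 61.979 g/mol = 0.03969 mol, giving 0.07938 Na and 0.03969 O.
13.24 wt% K2O ÷ 94.195 g/mol = 0.14056 mol, giving 0.28112 K and 0.14056 O.
18.61 wt% Al2O3 ÷ 101.961 g/mol = 0.18252 mol, giving 0.36504 Al and 0.54756 O.
64.79 wt% SiO2 ÷ 60.083 g/mol = 1.07834 mol, giving 1.07834 Si and 2.15668 O.
Oxygen sums to 2.88449; scaling by 8/2.88449 = 2.77345 puts the formula on 8 O.
Na: 0.07938 × 2.77345 = 0.220 atoms per formula unit.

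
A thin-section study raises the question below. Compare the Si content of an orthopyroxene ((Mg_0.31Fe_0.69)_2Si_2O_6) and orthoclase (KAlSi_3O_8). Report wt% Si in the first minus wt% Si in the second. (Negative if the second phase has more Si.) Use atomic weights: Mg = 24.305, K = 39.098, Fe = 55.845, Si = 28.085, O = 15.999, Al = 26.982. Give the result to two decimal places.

-7.28 percentage points

Si in (Mg_0.31Fe_0.69)_2Si_2O_6: molar mass 244.299 g/mol; 2×28.085 = 56.170 g → 22.99 wt%.
Si in KAlSi_3O_8: molar mass 278.327 g/mol; 3×28.085 = 84.255 g → 30.27 wt%.
Difference = 22.99 − 30.27 = -7.28 percentage points.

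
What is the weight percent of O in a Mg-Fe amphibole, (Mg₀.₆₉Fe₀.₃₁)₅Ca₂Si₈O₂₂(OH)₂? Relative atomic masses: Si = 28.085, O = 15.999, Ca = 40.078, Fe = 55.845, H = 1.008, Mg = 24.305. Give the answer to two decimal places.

Molar mass of (Mg₀.₆₉Fe₀.₃₁)₅Ca₂Si₈O₂₂(OH)₂: 3.45·24.305 + 1.55·55.845 + 2·40.078 + 8·28.085 + 24·15.999 + 2·1.008 = 861.240 g/mol.
Mass of O per formula unit: 24 × 15.999 = 383.976 g.
Weight fraction O = 383.976 / 861.240 = 0.4458.

44.58 wt%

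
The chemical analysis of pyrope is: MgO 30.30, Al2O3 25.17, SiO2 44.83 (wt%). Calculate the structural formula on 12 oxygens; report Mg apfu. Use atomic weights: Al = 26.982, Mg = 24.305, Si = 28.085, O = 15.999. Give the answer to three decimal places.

3.023 Mg apfu

MgO (M=40.304): mol = 0.75179; Mg = 0.75179, O = 0.75179.
Al2O3 (M=101.961): mol = 0.24686; Al = 0.49372, O = 0.74058.
SiO2 (M=60.083): mol = 0.74613; Si = 0.74613, O = 1.49226.
ΣO = 2.98463; factor = 12/ΣO = 4.02060.
Mg apfu = 0.75179 × 4.02060 = 3.023.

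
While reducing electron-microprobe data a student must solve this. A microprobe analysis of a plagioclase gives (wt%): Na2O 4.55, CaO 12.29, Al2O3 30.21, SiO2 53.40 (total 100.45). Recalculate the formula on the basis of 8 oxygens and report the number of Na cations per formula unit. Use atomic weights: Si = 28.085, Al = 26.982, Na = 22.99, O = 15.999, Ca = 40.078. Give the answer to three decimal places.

Na2O (M=61.979): mol = 0.07341; Na = 0.14682, O = 0.07341.
CaO (M=56.077): mol = 0.21916; Ca = 0.21916, O = 0.21916.
Al2O3 (M=101.961): mol = 0.29629; Al = 0.59258, O = 0.88887.
SiO2 (M=60.083): mol = 0.88877; Si = 0.88877, O = 1.77754.
ΣO = 2.95898; factor = 8/ΣO = 2.70363.
Na apfu = 0.14682 × 2.70363 = 0.397.

0.397 Na apfu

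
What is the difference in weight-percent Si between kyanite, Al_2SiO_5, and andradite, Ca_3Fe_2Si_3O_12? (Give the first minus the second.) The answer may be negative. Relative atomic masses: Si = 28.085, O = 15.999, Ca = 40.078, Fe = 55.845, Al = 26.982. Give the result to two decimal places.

M(Al_2SiO_5) = 162.044 g/mol, so wt% Si = 28.085/162.044 × 100 = 17.33%.
M(Ca_3Fe_2Si_3O_12) = 508.167 g/mol, so wt% Si = 84.255/508.167 × 100 = 16.58%.
17.33 − 16.58 = 0.75 pp.

0.75 percentage points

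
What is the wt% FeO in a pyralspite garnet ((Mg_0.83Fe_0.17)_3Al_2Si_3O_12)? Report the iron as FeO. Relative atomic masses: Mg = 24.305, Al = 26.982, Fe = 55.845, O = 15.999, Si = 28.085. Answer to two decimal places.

Formula mass = 419.207 g/mol.
0.51 Fe → 0.5100 mol FeO per formula unit; M(FeO) = 71.844, so FeO mass = 36.640 g.
36.640/419.207 × 100 = 8.74 wt%.

8.74 wt%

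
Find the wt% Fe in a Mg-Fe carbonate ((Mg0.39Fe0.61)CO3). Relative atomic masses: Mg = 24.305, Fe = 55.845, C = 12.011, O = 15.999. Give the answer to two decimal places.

32.90 wt%

Molar mass of (Mg0.39Fe0.61)CO3: 0.39*24.305 + 0.61*55.845 + 1*12.011 + 3*15.999 = 103.552 g/mol.
Mass of Fe per formula unit: 0.61 × 55.845 = 34.065 g.
Weight fraction Fe = 34.065 / 103.552 = 0.3290.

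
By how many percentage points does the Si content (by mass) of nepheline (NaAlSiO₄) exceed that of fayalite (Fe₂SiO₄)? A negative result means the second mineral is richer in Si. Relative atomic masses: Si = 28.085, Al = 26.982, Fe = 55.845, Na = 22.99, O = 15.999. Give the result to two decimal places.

M(NaAlSiO₄) = 142.053 g/mol, so wt% Si = 28.085/142.053 × 100 = 19.77%.
M(Fe₂SiO₄) = 203.771 g/mol, so wt% Si = 28.085/203.771 × 100 = 13.78%.
19.77 − 13.78 = 5.99 pp.

5.99 percentage points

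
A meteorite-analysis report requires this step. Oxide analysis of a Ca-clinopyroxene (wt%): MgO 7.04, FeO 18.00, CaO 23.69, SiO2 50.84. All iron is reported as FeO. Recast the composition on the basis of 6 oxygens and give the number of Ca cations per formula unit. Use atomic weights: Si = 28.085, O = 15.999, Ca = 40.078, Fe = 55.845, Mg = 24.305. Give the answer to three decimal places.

MgO: 7.04/40.304 = 0.17467 mol → 0.17467 mol Mg, 0.17467 mol O.
FeO: 18.00/71.844 = 0.25054 mol → 0.25054 mol Fe, 0.25054 mol O.
CaO: 23.69/56.077 = 0.42245 mol → 0.42245 mol Ca, 0.42245 mol O.
SiO2: 50.84/60.083 = 0.84616 mol → 0.84616 mol Si, 1.69232 mol O.
Total oxygen = 2.53998 mol. Normalization factor = 6/2.53998 = 2.36222.
Ca per 6 O = 0.42245 × 2.36222 = 0.998.

0.998 Ca apfu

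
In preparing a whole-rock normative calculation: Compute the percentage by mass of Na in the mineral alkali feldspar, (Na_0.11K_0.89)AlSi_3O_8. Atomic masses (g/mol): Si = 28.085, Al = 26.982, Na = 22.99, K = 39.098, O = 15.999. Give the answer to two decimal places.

0.91 mass %

M((Na_0.11K_0.89)AlSi_3O_8) = 276.555 g/mol.
Na contributes 0.11 × 22.99 = 2.529 g per mole.
2.529/276.555 = 0.0091 → 0.91%.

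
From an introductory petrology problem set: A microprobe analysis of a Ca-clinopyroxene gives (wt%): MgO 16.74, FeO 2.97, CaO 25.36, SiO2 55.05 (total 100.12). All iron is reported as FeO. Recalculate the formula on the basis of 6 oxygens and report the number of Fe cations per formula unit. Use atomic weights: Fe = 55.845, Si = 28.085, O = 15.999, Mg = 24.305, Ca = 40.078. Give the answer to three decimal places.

0.090 Fe apfu

16.74 wt% MgO ÷ 40.304 g/mol = 0.41534 mol, giving 0.41534 Mg and 0.41534 O.
2.97 wt% FeO ÷ 71.844 g/mol = 0.04134 mol, giving 0.04134 Fe and 0.04134 O.
25.36 wt% CaO ÷ 56.077 g/mol = 0.45224 mol, giving 0.45224 Ca and 0.45224 O.
55.05 wt% SiO2 ÷ 60.083 g/mol = 0.91623 mol, giving 0.91623 Si and 1.83246 O.
Oxygen sums to 2.74138; scaling by 6/2.74138 = 2.18868 puts the formula on 6 O.
Fe: 0.04134 × 2.18868 = 0.090 atoms per formula unit.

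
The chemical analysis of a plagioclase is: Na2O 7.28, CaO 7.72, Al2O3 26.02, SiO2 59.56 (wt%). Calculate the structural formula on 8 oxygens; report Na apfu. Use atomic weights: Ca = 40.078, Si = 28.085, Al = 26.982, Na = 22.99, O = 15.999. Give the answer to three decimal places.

0.626 Na apfu

7.28 wt% Na2O ÷ 61.979 g/mol = 0.11746 mol, giving 0.23492 Na and 0.11746 O.
7.72 wt% CaO ÷ 56.077 g/mol = 0.13767 mol, giving 0.13767 Ca and 0.13767 O.
26.02 wt% Al2O3 ÷ 101.961 g/mol = 0.25520 mol, giving 0.51040 Al and 0.76560 O.
59.56 wt% SiO2 ÷ 60.083 g/mol = 0.99130 mol, giving 0.99130 Si and 1.98260 O.
Oxygen sums to 3.00333; scaling by 8/3.00333 = 2.66371 puts the formula on 8 O.
Na: 0.23492 × 2.66371 = 0.626 atoms per formula unit.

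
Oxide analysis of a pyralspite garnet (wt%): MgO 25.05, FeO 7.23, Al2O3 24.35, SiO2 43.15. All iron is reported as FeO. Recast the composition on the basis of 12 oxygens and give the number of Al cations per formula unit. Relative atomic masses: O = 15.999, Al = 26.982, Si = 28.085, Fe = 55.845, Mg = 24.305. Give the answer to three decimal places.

25.05 wt% MgO ÷ 40.304 g/mol = 0.62153 mol, giving 0.62153 Mg and 0.62153 O.
7.23 wt% FeO ÷ 71.844 g/mol = 0.10063 mol, giving 0.10063 Fe and 0.10063 O.
24.35 wt% Al2O3 ÷ 101.961 g/mol = 0.23882 mol, giving 0.47764 Al and 0.71646 O.
43.15 wt% SiO2 ÷ 60.083 g/mol = 0.71817 mol, giving 0.71817 Si and 1.43634 O.
Oxygen sums to 2.87496; scaling by 12/2.87496 = 4.17397 puts the formula on 12 O.
Al: 0.47764 × 4.17397 = 1.994 atoms per formula unit.

1.994 Al apfu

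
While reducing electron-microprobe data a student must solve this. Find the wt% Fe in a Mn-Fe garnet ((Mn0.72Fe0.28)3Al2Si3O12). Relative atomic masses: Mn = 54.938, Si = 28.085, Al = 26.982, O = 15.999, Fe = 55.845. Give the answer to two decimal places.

Molar mass of (Mn0.72Fe0.28)3Al2Si3O12: 2.16*54.938 + 0.84*55.845 + 2*26.982 + 3*28.085 + 12*15.999 = 495.783 g/mol.
Mass of Fe per formula unit: 0.84 × 55.845 = 46.910 g.
Weight fraction Fe = 46.910 / 495.783 = 0.0946.

9.46 mass %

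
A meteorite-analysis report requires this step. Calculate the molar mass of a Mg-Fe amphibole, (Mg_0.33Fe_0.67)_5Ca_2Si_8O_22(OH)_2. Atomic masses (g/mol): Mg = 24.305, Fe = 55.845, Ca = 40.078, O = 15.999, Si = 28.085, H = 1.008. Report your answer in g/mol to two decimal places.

918.01 g/mol

The formula mass is the sum 1.65·24.305 + 3.35·55.845 + 2·40.078 + 8·28.085 + 24·15.999 + 2·1.008.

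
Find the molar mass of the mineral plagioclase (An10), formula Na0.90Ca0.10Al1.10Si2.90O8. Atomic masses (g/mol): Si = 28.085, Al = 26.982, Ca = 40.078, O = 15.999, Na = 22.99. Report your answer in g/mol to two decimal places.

263.82 g/mol

The formula mass is the sum 0.90×22.99 + 0.10×40.078 + 1.10×26.982 + 2.90×28.085 + 8×15.999.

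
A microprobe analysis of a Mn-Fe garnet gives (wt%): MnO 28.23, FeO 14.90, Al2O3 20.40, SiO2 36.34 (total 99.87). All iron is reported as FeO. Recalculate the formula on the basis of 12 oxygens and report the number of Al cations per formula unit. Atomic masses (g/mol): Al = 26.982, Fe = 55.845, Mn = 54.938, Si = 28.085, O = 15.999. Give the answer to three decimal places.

1.988 Al apfu

MnO (M=70.937): mol = 0.39796; Mn = 0.39796, O = 0.39796.
FeO (M=71.844): mol = 0.20739; Fe = 0.20739, O = 0.20739.
Al2O3 (M=101.961): mol = 0.20008; Al = 0.40016, O = 0.60024.
SiO2 (M=60.083): mol = 0.60483; Si = 0.60483, O = 1.20966.
ΣO = 2.41525; factor = 12/ΣO = 4.96843.
Al apfu = 0.40016 × 4.96843 = 1.988.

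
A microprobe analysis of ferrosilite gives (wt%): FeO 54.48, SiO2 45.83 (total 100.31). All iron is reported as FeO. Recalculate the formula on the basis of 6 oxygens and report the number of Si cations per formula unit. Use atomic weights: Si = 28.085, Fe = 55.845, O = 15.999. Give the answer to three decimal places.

FeO (M=71.844): mol = 0.75831; Fe = 0.75831, O = 0.75831.
SiO2 (M=60.083): mol = 0.76278; Si = 0.76278, O = 1.52556.
ΣO = 2.28387; factor = 6/ΣO = 2.62712.
Si apfu = 0.76278 × 2.62712 = 2.004.

2.004 Si apfu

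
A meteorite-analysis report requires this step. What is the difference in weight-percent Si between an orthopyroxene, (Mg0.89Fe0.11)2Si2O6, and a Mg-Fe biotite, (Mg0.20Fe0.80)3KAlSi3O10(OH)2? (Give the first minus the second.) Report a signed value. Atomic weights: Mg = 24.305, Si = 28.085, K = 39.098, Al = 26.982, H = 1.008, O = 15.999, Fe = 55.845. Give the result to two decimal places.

Si in (Mg0.89Fe0.11)2Si2O6: molar mass 207.713 g/mol; 2×28.085 = 56.170 g → 27.04 wt%.
Si in (Mg0.20Fe0.80)3KAlSi3O10(OH)2: molar mass 492.950 g/mol; 3×28.085 = 84.255 g → 17.09 wt%.
Difference = 27.04 − 17.09 = 9.95 percentage points.

9.95 percentage points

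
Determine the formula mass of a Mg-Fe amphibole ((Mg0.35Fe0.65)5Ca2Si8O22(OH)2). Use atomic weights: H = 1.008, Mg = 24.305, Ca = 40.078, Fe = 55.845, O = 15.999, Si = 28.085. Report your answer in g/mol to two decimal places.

The formula mass is the sum 1.75*24.305 + 3.25*55.845 + 2*40.078 + 8*28.085 + 24*15.999 + 2*1.008.

914.86 g/mol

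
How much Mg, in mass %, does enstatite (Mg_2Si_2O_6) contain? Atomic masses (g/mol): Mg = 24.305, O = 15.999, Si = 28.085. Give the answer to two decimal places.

Molar mass of Mg_2Si_2O_6: 2×24.305 + 2×28.085 + 6×15.999 = 200.774 g/mol.
Mass of Mg per formula unit: 2 × 24.305 = 48.610 g.
Weight fraction Mg = 48.610 / 200.774 = 0.2421.

24.21 mass %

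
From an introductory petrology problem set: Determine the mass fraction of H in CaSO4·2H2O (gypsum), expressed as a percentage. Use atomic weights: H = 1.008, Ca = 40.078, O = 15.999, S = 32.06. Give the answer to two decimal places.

2.34 weight percent

Formula mass = 1×40.078 + 1×32.06 + 6×15.999 + 4×1.008 = 172.164 g/mol, of which 4.032 g is H.
So H makes up 4.032/172.164 = 0.0234 of the mass, i.e. 2.34%.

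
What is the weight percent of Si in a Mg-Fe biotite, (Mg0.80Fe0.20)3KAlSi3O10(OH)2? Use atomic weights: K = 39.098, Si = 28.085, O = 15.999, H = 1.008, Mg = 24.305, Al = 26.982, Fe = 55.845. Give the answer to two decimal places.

Molar mass of (Mg0.80Fe0.20)3KAlSi3O10(OH)2: 2.40·24.305 + 0.60·55.845 + 1·39.098 + 1·26.982 + 3·28.085 + 12·15.999 + 2·1.008 = 436.178 g/mol.
Mass of Si per formula unit: 3 × 28.085 = 84.255 g.
Weight fraction Si = 84.255 / 436.178 = 0.1932.

19.32 wt%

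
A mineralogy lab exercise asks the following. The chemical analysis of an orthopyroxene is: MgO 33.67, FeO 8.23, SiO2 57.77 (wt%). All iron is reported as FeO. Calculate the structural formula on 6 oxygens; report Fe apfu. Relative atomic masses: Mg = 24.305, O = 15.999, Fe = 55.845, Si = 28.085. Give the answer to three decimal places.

33.67 wt% MgO ÷ 40.304 g/mol = 0.83540 mol, giving 0.83540 Mg and 0.83540 O.
8.23 wt% FeO ÷ 71.844 g/mol = 0.11455 mol, giving 0.11455 Fe and 0.11455 O.
57.77 wt% SiO2 ÷ 60.083 g/mol = 0.96150 mol, giving 0.96150 Si and 1.92300 O.
Oxygen sums to 2.87295; scaling by 6/2.87295 = 2.08845 puts the formula on 6 O.
Fe: 0.11455 × 2.08845 = 0.239 atoms per formula unit.

0.239 Fe apfu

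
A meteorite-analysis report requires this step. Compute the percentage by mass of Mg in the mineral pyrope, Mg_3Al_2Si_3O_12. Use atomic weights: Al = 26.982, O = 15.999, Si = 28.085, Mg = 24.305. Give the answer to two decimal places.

Formula mass = 3·24.305 + 2·26.982 + 3·28.085 + 12·15.999 = 403.122 g/mol, of which 72.915 g is Mg.
So Mg makes up 72.915/403.122 = 0.1809 of the mass, i.e. 18.09%.

18.09 wt%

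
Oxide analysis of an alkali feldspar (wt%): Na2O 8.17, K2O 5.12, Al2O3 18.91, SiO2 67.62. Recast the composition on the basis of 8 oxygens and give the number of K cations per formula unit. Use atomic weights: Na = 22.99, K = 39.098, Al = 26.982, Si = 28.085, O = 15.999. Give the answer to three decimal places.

8.17 wt% Na2O ÷ 61.979 g/mol = 0.13182 mol, giving 0.26364 Na and 0.13182 O.
5.12 wt% K2O ÷ 94.195 g/mol = 0.05436 mol, giving 0.10872 K and 0.05436 O.
18.91 wt% Al2O3 ÷ 101.961 g/mol = 0.18546 mol, giving 0.37092 Al and 0.55638 O.
67.62 wt% SiO2 ÷ 60.083 g/mol = 1.12544 mol, giving 1.12544 Si and 2.25088 O.
Oxygen sums to 2.99344; scaling by 8/2.99344 = 2.67251 puts the formula on 8 O.
K: 0.10872 × 2.67251 = 0.291 atoms per formula unit.

0.291 K apfu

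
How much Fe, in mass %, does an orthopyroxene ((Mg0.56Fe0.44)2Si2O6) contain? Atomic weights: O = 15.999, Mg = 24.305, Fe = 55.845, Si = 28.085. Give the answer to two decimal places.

Formula mass = 1.12×24.305 + 0.88×55.845 + 2×28.085 + 6×15.999 = 228.529 g/mol, of which 49.144 g is Fe.
So Fe makes up 49.144/228.529 = 0.2150 of the mass, i.e. 21.50%.

21.50 mass %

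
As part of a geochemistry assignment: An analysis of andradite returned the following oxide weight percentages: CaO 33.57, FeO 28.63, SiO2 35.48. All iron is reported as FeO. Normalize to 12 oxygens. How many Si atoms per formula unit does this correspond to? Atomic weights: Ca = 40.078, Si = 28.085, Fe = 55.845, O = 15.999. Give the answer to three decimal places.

CaO: 33.57/56.077 = 0.59864 mol → 0.59864 mol Ca, 0.59864 mol O.
FeO: 28.63/71.844 = 0.39850 mol → 0.39850 mol Fe, 0.39850 mol O.
SiO2: 35.48/60.083 = 0.59052 mol → 0.59052 mol Si, 1.18104 mol O.
Total oxygen = 2.17818 mol. Normalization factor = 12/2.17818 = 5.50919.
Si per 12 O = 0.59052 × 5.50919 = 3.253.

3.253 Si apfu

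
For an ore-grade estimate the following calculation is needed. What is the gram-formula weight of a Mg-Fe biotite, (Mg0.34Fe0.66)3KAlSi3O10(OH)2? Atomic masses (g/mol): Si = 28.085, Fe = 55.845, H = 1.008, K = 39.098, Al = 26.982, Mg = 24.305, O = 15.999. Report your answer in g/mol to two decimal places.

Mg: 1.02 × 24.305 = 24.7911
Fe: 1.98 × 55.845 = 110.5731
K: 1 × 39.098 = 39.0980
Al: 1 × 26.982 = 26.9820
Si: 3 × 28.085 = 84.2550
O: 12 × 15.999 = 191.9880
H: 2 × 1.008 = 2.0160
Summing the contributions gives the formula mass.

479.70 g/mol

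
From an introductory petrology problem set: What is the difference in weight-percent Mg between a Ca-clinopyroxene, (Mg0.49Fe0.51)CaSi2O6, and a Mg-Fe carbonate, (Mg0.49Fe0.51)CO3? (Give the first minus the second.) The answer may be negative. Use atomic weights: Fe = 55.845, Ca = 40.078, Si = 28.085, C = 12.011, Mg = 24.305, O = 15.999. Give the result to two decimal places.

-6.74 percentage points

Mg in (Mg0.49Fe0.51)CaSi2O6: molar mass 232.632 g/mol; 0.49×24.305 = 11.909 g → 5.12 wt%.
Mg in (Mg0.49Fe0.51)CO3: molar mass 100.398 g/mol; 0.49×24.305 = 11.909 g → 11.86 wt%.
Difference = 5.12 − 11.86 = -6.74 percentage points.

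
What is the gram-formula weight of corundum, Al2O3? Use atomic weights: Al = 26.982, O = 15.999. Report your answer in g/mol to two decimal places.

Al: 2 × 26.982 = 53.9640
O: 3 × 15.999 = 47.9970
Summing the contributions gives the formula mass.

101.96 g/mol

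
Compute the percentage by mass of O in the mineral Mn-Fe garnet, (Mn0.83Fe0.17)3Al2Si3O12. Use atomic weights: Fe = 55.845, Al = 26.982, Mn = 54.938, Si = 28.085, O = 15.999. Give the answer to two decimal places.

38.75 mass %

M((Mn0.83Fe0.17)3Al2Si3O12) = 495.484 g/mol.
O contributes 12 × 15.999 = 191.988 g per mole.
191.988/495.484 = 0.3875 → 38.75%.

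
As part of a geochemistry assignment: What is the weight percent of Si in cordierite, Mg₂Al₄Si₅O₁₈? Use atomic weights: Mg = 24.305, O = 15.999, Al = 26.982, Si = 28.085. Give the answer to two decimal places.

M(Mg₂Al₄Si₅O₁₈) = 584.945 g/mol.
Si contributes 5 × 28.085 = 140.425 g per mole.
140.425/584.945 = 0.2401 → 24.01%.

24.01 wt%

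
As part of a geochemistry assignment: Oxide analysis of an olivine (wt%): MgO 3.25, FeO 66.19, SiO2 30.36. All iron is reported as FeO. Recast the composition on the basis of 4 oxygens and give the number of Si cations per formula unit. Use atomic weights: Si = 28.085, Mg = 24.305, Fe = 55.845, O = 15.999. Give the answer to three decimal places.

MgO (M=40.304): mol = 0.08064; Mg = 0.08064, O = 0.08064.
FeO (M=71.844): mol = 0.92130; Fe = 0.92130, O = 0.92130.
SiO2 (M=60.083): mol = 0.50530; Si = 0.50530, O = 1.01060.
ΣO = 2.01254; factor = 4/ΣO = 1.98754.
Si apfu = 0.50530 × 1.98754 = 1.004.

1.004 Si apfu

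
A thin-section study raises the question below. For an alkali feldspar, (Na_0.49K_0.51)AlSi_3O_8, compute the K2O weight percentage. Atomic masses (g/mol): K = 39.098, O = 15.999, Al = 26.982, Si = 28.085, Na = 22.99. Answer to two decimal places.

8.88 wt%

Molar mass of (Na_0.49K_0.51)AlSi_3O_8 = 0.49*22.99 + 0.51*39.098 + 1*26.982 + 3*28.085 + 8*15.999 = 270.434 g/mol.
Each formula unit contains 0.51 K, equivalent to 0.51/2 = 0.2550 mol K2O.
M(K2O) = 2×39.098 + 1×15.999 = 94.195 g/mol.
Mass of K2O per formula unit = 0.2550 × 94.195 = 24.020 g.
K2O wt% = 24.020 / 270.434 × 100 = 8.88%.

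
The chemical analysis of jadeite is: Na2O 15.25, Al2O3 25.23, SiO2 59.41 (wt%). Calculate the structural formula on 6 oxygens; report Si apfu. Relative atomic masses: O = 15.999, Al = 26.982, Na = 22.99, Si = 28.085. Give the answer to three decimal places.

2.000 Si apfu

Na2O (M=61.979): mol = 0.24605; Na = 0.49210, O = 0.24605.
Al2O3 (M=101.961): mol = 0.24745; Al = 0.49490, O = 0.74235.
SiO2 (M=60.083): mol = 0.98880; Si = 0.98880, O = 1.97760.
ΣO = 2.96600; factor = 6/ΣO = 2.02293.
Si apfu = 0.98880 × 2.02293 = 2.000.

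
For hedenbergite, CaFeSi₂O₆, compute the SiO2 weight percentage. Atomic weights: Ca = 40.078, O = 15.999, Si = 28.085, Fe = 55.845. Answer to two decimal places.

Molar mass of CaFeSi₂O₆ = 1·40.078 + 1·55.845 + 2·28.085 + 6·15.999 = 248.087 g/mol.
Each formula unit contains 2 Si, equivalent to 2/1 = 2.0000 mol SiO2.
M(SiO2) = 1×28.085 + 2×15.999 = 60.083 g/mol.
Mass of SiO2 per formula unit = 2.0000 × 60.083 = 120.166 g.
SiO2 wt% = 120.166 / 248.087 × 100 = 48.44%.

48.44 wt%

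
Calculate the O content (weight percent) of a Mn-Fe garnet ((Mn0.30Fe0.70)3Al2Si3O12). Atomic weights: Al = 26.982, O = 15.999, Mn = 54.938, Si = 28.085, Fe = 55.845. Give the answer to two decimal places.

38.64 weight percent

Formula mass = 0.90·54.938 + 2.10·55.845 + 2·26.982 + 3·28.085 + 12·15.999 = 496.926 g/mol, of which 191.988 g is O.
So O makes up 191.988/496.926 = 0.3864 of the mass, i.e. 38.64%.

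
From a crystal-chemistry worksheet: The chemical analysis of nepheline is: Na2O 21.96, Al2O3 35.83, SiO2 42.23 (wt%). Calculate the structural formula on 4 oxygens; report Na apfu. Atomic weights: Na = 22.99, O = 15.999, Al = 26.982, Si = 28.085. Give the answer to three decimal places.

Na2O (M=61.979): mol = 0.35431; Na = 0.70862, O = 0.35431.
Al2O3 (M=101.961): mol = 0.35141; Al = 0.70282, O = 1.05423.
SiO2 (M=60.083): mol = 0.70286; Si = 0.70286, O = 1.40572.
ΣO = 2.81426; factor = 4/ΣO = 1.42133.
Na apfu = 0.70862 × 1.42133 = 1.007.

1.007 Na apfu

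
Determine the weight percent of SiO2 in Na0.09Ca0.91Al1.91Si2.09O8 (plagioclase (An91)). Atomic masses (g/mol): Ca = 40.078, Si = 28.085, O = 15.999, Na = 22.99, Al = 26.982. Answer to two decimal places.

Formula mass = 276.765 g/mol.
2.09 Si → 2.0900 mol SiO2 per formula unit; M(SiO2) = 60.083, so SiO2 mass = 125.573 g.
125.573/276.765 × 100 = 45.37 wt%.

45.37 wt%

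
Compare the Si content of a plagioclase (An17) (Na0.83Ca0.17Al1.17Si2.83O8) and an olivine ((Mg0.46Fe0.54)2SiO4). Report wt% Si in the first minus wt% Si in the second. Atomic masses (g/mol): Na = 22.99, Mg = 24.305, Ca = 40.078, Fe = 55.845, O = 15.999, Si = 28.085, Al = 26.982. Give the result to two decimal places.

Si in Na0.83Ca0.17Al1.17Si2.83O8: molar mass 264.936 g/mol; 2.83×28.085 = 79.481 g → 30.00 wt%.
Si in (Mg0.46Fe0.54)2SiO4: molar mass 174.754 g/mol; 1×28.085 = 28.085 g → 16.07 wt%.
Difference = 30.00 − 16.07 = 13.93 percentage points.

13.93 percentage points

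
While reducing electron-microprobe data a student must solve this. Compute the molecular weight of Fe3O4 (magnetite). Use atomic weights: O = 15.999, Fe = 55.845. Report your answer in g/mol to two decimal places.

231.53 g/mol

Fe: 3 × 55.845 = 167.5350
O: 4 × 15.999 = 63.9960
Summing the contributions gives the formula mass.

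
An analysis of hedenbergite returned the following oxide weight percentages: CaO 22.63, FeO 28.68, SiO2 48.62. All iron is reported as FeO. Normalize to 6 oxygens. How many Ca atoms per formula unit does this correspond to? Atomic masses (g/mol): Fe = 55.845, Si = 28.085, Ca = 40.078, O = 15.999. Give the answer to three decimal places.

1.000 Ca apfu

CaO (M=56.077): mol = 0.40355; Ca = 0.40355, O = 0.40355.
FeO (M=71.844): mol = 0.39920; Fe = 0.39920, O = 0.39920.
SiO2 (M=60.083): mol = 0.80921; Si = 0.80921, O = 1.61842.
ΣO = 2.42117; factor = 6/ΣO = 2.47814.
Ca apfu = 0.40355 × 2.47814 = 1.000.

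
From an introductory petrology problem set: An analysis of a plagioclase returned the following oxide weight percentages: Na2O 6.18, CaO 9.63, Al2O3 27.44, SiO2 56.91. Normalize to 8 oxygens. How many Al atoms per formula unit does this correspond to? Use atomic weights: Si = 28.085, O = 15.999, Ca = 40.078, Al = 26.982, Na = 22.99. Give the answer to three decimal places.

Na2O (M=61.979): mol = 0.09971; Na = 0.19942, O = 0.09971.
CaO (M=56.077): mol = 0.17173; Ca = 0.17173, O = 0.17173.
Al2O3 (M=101.961): mol = 0.26912; Al = 0.53824, O = 0.80736.
SiO2 (M=60.083): mol = 0.94719; Si = 0.94719, O = 1.89438.
ΣO = 2.97318; factor = 8/ΣO = 2.69072.
Al apfu = 0.53824 × 2.69072 = 1.448.

1.448 Al apfu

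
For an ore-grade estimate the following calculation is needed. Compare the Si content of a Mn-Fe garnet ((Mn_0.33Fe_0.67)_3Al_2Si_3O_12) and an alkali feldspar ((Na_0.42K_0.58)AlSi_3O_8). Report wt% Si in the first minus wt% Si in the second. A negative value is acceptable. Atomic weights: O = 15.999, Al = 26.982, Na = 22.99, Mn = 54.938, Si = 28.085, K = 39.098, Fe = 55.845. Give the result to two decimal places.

M((Mn_0.33Fe_0.67)_3Al_2Si_3O_12) = 496.844 g/mol, so wt% Si = 84.255/496.844 × 100 = 16.96%.
M((Na_0.42K_0.58)AlSi_3O_8) = 271.562 g/mol, so wt% Si = 84.255/271.562 × 100 = 31.03%.
16.96 − 31.03 = -14.07 pp.

-14.07 percentage points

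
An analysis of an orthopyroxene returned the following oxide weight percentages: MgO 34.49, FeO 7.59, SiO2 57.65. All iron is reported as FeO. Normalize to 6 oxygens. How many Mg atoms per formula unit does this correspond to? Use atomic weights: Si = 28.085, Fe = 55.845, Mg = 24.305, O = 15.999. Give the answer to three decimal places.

1.783 Mg apfu

MgO: 34.49/40.304 = 0.85575 mol → 0.85575 mol Mg, 0.85575 mol O.
FeO: 7.59/71.844 = 0.10565 mol → 0.10565 mol Fe, 0.10565 mol O.
SiO2: 57.65/60.083 = 0.95951 mol → 0.95951 mol Si, 1.91902 mol O.
Total oxygen = 2.88042 mol. Normalization factor = 6/2.88042 = 2.08303.
Mg per 6 O = 0.85575 × 2.08303 = 1.783.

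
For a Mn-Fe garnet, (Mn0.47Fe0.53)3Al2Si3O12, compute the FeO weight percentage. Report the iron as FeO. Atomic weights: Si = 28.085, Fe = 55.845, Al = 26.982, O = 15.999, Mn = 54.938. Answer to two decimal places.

Formula mass = 496.463 g/mol.
1.59 Fe → 1.5900 mol FeO per formula unit; M(FeO) = 71.844, so FeO mass = 114.232 g.
114.232/496.463 × 100 = 23.01 wt%.

23.01 wt%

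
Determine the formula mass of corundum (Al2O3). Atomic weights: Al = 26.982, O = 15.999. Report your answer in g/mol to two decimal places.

The formula mass is the sum 2·26.982 + 3·15.999.

101.96 g/mol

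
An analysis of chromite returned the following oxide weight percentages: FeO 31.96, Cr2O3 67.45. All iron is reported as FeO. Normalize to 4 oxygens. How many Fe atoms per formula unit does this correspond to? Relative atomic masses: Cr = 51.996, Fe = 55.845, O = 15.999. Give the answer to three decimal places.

31.96 wt% FeO ÷ 71.844 g/mol = 0.44485 mol, giving 0.44485 Fe and 0.44485 O.
67.45 wt% Cr2O3 ÷ 151.989 g/mol = 0.44378 mol, giving 0.88756 Cr and 1.33134 O.
Oxygen sums to 1.77619; scaling by 4/1.77619 = 2.25201 puts the formula on 4 O.
Fe: 0.44485 × 2.25201 = 1.002 atoms per formula unit.

1.002 Fe apfu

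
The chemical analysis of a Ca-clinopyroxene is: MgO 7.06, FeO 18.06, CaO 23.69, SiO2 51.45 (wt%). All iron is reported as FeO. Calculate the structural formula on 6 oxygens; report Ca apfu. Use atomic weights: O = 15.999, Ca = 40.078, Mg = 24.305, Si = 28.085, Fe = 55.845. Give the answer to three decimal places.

7.06 wt% MgO ÷ 40.304 g/mol = 0.17517 mol, giving 0.17517 Mg and 0.17517 O.
18.06 wt% FeO ÷ 71.844 g/mol = 0.25138 mol, giving 0.25138 Fe and 0.25138 O.
23.69 wt% CaO ÷ 56.077 g/mol = 0.42245 mol, giving 0.42245 Ca and 0.42245 O.
51.45 wt% SiO2 ÷ 60.083 g/mol = 0.85632 mol, giving 0.85632 Si and 1.71264 O.
Oxygen sums to 2.56164; scaling by 6/2.56164 = 2.34225 puts the formula on 6 O.
Ca: 0.42245 × 2.34225 = 0.989 atoms per formula unit.

0.989 Ca apfu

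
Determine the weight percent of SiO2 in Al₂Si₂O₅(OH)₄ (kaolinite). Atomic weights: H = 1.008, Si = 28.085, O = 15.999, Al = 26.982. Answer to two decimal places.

46.55 wt%

Molar mass of Al₂Si₂O₅(OH)₄ = 2*26.982 + 2*28.085 + 9*15.999 + 4*1.008 = 258.157 g/mol.
Each formula unit contains 2 Si, equivalent to 2/1 = 2.0000 mol SiO2.
M(SiO2) = 1×28.085 + 2×15.999 = 60.083 g/mol.
Mass of SiO2 per formula unit = 2.0000 × 60.083 = 120.166 g.
SiO2 wt% = 120.166 / 258.157 × 100 = 46.55%.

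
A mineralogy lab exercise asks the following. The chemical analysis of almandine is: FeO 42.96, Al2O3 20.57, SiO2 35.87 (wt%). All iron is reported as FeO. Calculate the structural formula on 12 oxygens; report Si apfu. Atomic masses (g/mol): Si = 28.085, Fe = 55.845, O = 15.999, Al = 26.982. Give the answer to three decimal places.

FeO: 42.96/71.844 = 0.59796 mol → 0.59796 mol Fe, 0.59796 mol O.
Al2O3: 20.57/101.961 = 0.20174 mol → 0.40348 mol Al, 0.60522 mol O.
SiO2: 35.87/60.083 = 0.59701 mol → 0.59701 mol Si, 1.19402 mol O.
Total oxygen = 2.39720 mol. Normalization factor = 12/2.39720 = 5.00584.
Si per 12 O = 0.59701 × 5.00584 = 2.989.

2.989 Si apfu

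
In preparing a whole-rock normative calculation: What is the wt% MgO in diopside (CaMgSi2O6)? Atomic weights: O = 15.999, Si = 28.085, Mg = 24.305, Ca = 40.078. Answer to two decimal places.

Molar mass of CaMgSi2O6 = 1×40.078 + 1×24.305 + 2×28.085 + 6×15.999 = 216.547 g/mol.
Each formula unit contains 1 Mg, equivalent to 1/1 = 1.0000 mol MgO.
M(MgO) = 1×24.305 + 1×15.999 = 40.304 g/mol.
Mass of MgO per formula unit = 1.0000 × 40.304 = 40.304 g.
MgO wt% = 40.304 / 216.547 × 100 = 18.61%.

18.61 wt%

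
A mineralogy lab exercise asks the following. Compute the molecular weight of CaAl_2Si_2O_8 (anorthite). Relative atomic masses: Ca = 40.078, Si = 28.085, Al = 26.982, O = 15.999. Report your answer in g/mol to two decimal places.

278.20 g/mol

Ca: 1 × 40.078 = 40.0780
Al: 2 × 26.982 = 53.9640
Si: 2 × 28.085 = 56.1700
O: 8 × 15.999 = 127.9920
Summing the contributions gives the formula mass.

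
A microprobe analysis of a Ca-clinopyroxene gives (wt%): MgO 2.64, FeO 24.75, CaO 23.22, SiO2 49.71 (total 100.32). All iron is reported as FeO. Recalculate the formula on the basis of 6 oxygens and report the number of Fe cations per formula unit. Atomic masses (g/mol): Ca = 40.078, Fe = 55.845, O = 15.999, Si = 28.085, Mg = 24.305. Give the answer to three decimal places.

0.834 Fe apfu

MgO: 2.64/40.304 = 0.06550 mol → 0.06550 mol Mg, 0.06550 mol O.
FeO: 24.75/71.844 = 0.34450 mol → 0.34450 mol Fe, 0.34450 mol O.
CaO: 23.22/56.077 = 0.41407 mol → 0.41407 mol Ca, 0.41407 mol O.
SiO2: 49.71/60.083 = 0.82736 mol → 0.82736 mol Si, 1.65472 mol O.
Total oxygen = 2.47879 mol. Normalization factor = 6/2.47879 = 2.42054.
Fe per 6 O = 0.34450 × 2.42054 = 0.834.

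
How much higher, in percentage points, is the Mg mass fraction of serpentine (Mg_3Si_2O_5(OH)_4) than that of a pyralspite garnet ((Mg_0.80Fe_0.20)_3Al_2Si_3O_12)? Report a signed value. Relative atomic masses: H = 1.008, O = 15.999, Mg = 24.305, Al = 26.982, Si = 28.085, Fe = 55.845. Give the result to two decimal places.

12.49 percentage points

First mineral: 72.915 g Mg in 277.108 g formula = 26.31 wt% Mg.
Second mineral: 58.332 g Mg in 422.046 g formula = 13.82 wt% Mg.
26.31% − 13.82% gives a difference of 12.49 percentage points.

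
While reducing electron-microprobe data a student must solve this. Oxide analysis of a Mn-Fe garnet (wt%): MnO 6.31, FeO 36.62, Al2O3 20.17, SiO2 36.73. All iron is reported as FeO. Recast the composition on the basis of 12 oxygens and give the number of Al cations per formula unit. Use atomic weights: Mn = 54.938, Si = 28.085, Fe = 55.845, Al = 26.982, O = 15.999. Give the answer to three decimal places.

MnO: 6.31/70.937 = 0.08895 mol → 0.08895 mol Mn, 0.08895 mol O.
FeO: 36.62/71.844 = 0.50972 mol → 0.50972 mol Fe, 0.50972 mol O.
Al2O3: 20.17/101.961 = 0.19782 mol → 0.39564 mol Al, 0.59346 mol O.
SiO2: 36.73/60.083 = 0.61132 mol → 0.61132 mol Si, 1.22264 mol O.
Total oxygen = 2.41477 mol. Normalization factor = 12/2.41477 = 4.96942.
Al per 12 O = 0.39564 × 4.96942 = 1.966.

1.966 Al apfu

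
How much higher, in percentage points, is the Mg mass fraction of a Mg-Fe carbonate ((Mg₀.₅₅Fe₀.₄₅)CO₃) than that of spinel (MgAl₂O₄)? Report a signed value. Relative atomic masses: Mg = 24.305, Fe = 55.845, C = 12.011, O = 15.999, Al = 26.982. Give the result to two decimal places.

-3.51 percentage points

First mineral: 13.368 g Mg in 98.506 g formula = 13.57 wt% Mg.
Second mineral: 24.305 g Mg in 142.265 g formula = 17.08 wt% Mg.
13.57% − 17.08% gives a difference of -3.51 percentage points.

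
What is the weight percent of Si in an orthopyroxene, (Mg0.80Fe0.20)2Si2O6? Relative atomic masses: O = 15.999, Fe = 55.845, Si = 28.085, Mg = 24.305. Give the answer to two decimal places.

26.32 weight percent

Formula mass = 1.60*24.305 + 0.40*55.845 + 2*28.085 + 6*15.999 = 213.390 g/mol, of which 56.170 g is Si.
So Si makes up 56.170/213.390 = 0.2632 of the mass, i.e. 26.32%.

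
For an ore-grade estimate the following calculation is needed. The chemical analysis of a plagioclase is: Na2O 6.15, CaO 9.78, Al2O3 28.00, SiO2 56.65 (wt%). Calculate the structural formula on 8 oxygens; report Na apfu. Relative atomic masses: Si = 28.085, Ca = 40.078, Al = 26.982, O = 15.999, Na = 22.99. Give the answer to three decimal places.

0.532 Na apfu

6.15 wt% Na2O ÷ 61.979 g/mol = 0.09923 mol, giving 0.19846 Na and 0.09923 O.
9.78 wt% CaO ÷ 56.077 g/mol = 0.17440 mol, giving 0.17440 Ca and 0.17440 O.
28.00 wt% Al2O3 ÷ 101.961 g/mol = 0.27461 mol, giving 0.54922 Al and 0.82383 O.
56.65 wt% SiO2 ÷ 60.083 g/mol = 0.94286 mol, giving 0.94286 Si and 1.88572 O.
Oxygen sums to 2.98318; scaling by 8/2.98318 = 2.68170 puts the formula on 8 O.
Na: 0.19846 × 2.68170 = 0.532 atoms per formula unit.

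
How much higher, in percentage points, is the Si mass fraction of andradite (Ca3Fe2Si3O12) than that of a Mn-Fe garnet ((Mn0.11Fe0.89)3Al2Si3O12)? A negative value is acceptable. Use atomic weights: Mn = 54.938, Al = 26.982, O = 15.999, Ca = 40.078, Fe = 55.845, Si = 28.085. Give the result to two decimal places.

-0.36 percentage points

Si in Ca3Fe2Si3O12: molar mass 508.167 g/mol; 3×28.085 = 84.255 g → 16.58 wt%.
Si in (Mn0.11Fe0.89)3Al2Si3O12: molar mass 497.443 g/mol; 3×28.085 = 84.255 g → 16.94 wt%.
Difference = 16.58 − 16.94 = -0.36 percentage points.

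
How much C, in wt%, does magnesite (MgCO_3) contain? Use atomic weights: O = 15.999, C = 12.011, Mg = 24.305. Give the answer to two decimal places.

14.25 wt%

M(MgCO_3) = 84.313 g/mol.
C contributes 1 × 12.011 = 12.011 g per mole.
12.011/84.313 = 0.1425 → 14.25%.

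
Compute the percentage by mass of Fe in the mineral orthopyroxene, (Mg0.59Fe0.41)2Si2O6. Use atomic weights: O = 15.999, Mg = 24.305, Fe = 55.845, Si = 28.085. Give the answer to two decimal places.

M((Mg0.59Fe0.41)2Si2O6) = 226.637 g/mol.
Fe contributes 0.82 × 55.845 = 45.793 g per mole.
45.793/226.637 = 0.2021 → 20.21%.

20.21 mass %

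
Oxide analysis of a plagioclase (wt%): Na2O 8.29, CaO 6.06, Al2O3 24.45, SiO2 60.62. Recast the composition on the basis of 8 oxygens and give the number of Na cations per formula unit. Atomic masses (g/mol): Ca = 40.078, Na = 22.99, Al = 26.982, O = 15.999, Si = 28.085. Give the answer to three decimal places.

0.718 Na apfu

Na2O: 8.29/61.979 = 0.13375 mol → 0.26750 mol Na, 0.13375 mol O.
CaO: 6.06/56.077 = 0.10807 mol → 0.10807 mol Ca, 0.10807 mol O.
Al2O3: 24.45/101.961 = 0.23980 mol → 0.47960 mol Al, 0.71940 mol O.
SiO2: 60.62/60.083 = 1.00894 mol → 1.00894 mol Si, 2.01788 mol O.
Total oxygen = 2.97910 mol. Normalization factor = 8/2.97910 = 2.68537.
Na per 8 O = 0.26750 × 2.68537 = 0.718.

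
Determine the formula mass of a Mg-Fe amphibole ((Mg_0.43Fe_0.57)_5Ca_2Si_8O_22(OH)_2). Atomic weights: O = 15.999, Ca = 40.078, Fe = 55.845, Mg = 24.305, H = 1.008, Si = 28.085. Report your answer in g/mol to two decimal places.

The formula mass is the sum 2.15·24.305 + 2.85·55.845 + 2·40.078 + 8·28.085 + 24·15.999 + 2·1.008.

902.24 g/mol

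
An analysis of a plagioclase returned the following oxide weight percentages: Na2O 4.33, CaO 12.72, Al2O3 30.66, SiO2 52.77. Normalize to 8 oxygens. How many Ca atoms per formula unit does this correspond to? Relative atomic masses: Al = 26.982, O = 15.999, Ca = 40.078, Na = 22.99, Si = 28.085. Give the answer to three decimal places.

0.614 Ca apfu

4.33 wt% Na2O ÷ 61.979 g/mol = 0.06986 mol, giving 0.13972 Na and 0.06986 O.
12.72 wt% CaO ÷ 56.077 g/mol = 0.22683 mol, giving 0.22683 Ca and 0.22683 O.
30.66 wt% Al2O3 ÷ 101.961 g/mol = 0.30070 mol, giving 0.60140 Al and 0.90210 O.
52.77 wt% SiO2 ÷ 60.083 g/mol = 0.87829 mol, giving 0.87829 Si and 1.75658 O.
Oxygen sums to 2.95537; scaling by 8/2.95537 = 2.70694 puts the formula on 8 O.
Ca: 0.22683 × 2.70694 = 0.614 atoms per formula unit.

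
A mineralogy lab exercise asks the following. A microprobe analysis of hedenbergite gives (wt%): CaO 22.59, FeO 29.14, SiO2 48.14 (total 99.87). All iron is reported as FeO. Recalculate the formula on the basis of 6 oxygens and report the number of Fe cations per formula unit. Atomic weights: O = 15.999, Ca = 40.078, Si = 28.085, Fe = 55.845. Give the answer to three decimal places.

1.009 Fe apfu

CaO: 22.59/56.077 = 0.40284 mol → 0.40284 mol Ca, 0.40284 mol O.
FeO: 29.14/71.844 = 0.40560 mol → 0.40560 mol Fe, 0.40560 mol O.
SiO2: 48.14/60.083 = 0.80122 mol → 0.80122 mol Si, 1.60244 mol O.
Total oxygen = 2.41088 mol. Normalization factor = 6/2.41088 = 2.48872.
Fe per 6 O = 0.40560 × 2.48872 = 1.009.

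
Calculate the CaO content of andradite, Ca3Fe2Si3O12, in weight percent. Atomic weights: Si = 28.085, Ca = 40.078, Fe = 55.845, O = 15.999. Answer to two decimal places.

Molar mass of Ca3Fe2Si3O12 = 3*40.078 + 2*55.845 + 3*28.085 + 12*15.999 = 508.167 g/mol.
Each formula unit contains 3 Ca, equivalent to 3/1 = 3.0000 mol CaO.
M(CaO) = 1×40.078 + 1×15.999 = 56.077 g/mol.
Mass of CaO per formula unit = 3.0000 × 56.077 = 168.231 g.
CaO wt% = 168.231 / 508.167 × 100 = 33.11%.

33.11 wt%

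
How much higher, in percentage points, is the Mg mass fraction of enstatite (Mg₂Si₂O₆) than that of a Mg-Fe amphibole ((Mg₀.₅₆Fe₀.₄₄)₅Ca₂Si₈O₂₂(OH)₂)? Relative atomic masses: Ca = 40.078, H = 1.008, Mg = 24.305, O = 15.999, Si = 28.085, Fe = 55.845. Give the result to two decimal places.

M(Mg₂Si₂O₆) = 200.774 g/mol, so wt% Mg = 48.610/200.774 × 100 = 24.21%.
M((Mg₀.₅₆Fe₀.₄₄)₅Ca₂Si₈O₂₂(OH)₂) = 881.741 g/mol, so wt% Mg = 68.054/881.741 × 100 = 7.72%.
24.21 − 7.72 = 16.49 pp.

16.49 percentage points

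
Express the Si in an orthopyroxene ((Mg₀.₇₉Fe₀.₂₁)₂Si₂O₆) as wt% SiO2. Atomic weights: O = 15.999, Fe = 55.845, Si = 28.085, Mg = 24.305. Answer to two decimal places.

M((Mg₀.₇₉Fe₀.₂₁)₂Si₂O₆) = 214.021 g/mol; M(SiO2) = 60.083 g/mol.
Moles SiO2 per formula unit = 2 Si ÷ 1 = 2.0000.
SiO2 fraction = (2.0000 × 60.083) / 214.021 = 120.166/214.021 = 0.5615.

56.15 wt%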